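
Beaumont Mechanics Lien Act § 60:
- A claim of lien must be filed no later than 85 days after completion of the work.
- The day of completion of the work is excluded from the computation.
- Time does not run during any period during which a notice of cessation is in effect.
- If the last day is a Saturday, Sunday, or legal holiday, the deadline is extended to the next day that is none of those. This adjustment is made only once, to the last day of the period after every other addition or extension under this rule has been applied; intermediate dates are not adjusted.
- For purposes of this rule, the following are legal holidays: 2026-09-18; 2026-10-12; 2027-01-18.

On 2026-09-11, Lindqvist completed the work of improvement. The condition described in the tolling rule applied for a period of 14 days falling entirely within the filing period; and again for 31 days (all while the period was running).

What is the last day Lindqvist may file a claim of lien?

85 days after 2026-09-11 is December 5, 2026.
Tolling adds 14 days: December 5, 2026 + 14 days = December 19, 2026.
Tolling adds 31 days: December 19, 2026 + 31 days = January 19, 2027.
January 19, 2027 is a Tuesday and not a legal holiday, so no extension applies.

January 19, 2027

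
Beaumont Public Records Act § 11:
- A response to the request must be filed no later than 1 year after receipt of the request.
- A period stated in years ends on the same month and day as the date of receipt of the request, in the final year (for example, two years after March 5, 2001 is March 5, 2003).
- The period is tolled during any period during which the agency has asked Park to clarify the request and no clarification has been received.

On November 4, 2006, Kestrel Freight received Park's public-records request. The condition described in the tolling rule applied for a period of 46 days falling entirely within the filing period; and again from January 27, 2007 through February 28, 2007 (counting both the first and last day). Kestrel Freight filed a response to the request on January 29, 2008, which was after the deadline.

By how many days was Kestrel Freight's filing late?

7 days

1 year after November 4, 2006 is November 4, 2007.
Tolling adds 46 days: November 4, 2007 + 46 days = December 20, 2007.
From January 27, 2007 through February 28, 2007 inclusive is 33 days; tolling adds 33 days: December 20, 2007 + 33 days = January 22, 2008.
The deadline is January 22, 2008; from January 22, 2008 to January 29, 2008 is 7 days.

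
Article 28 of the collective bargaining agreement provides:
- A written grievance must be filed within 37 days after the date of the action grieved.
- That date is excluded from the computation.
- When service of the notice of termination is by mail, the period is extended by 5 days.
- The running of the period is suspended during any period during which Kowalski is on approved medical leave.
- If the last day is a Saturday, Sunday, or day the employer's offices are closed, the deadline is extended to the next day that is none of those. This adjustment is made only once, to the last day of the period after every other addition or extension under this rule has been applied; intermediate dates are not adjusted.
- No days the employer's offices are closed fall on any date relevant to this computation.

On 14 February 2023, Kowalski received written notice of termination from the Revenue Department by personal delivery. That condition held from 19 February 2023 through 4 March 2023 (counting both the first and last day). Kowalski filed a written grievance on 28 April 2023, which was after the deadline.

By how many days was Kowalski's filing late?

37 days after 14 February 2023 is March 23, 2023.
Service was not by mail, so no mail extension applies.
From February 19, 2023 through March 4, 2023 inclusive is 14 days; tolling adds 14 days: March 23, 2023 + 14 days = April 6, 2023.
April 6, 2023 is a Thursday and not a day the employer's offices are closed, so no extension applies.
The deadline is April 6, 2023; from April 6, 2023 to April 28, 2023 is 22 days.

22 days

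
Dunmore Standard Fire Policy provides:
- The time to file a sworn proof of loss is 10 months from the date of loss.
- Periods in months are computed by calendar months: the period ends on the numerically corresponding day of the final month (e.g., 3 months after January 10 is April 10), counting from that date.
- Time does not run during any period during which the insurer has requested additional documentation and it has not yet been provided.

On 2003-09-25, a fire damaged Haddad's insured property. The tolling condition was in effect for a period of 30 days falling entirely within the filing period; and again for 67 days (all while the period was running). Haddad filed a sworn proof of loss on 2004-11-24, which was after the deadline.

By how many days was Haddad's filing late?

10 months after 2003-09-25 is July 25, 2004.
Tolling adds 30 days: July 25, 2004 + 30 days = August 24, 2004.
Tolling adds 67 days: August 24, 2004 + 67 days = October 30, 2004.
The deadline is October 30, 2004; from October 30, 2004 to November 24, 2004 is 25 days.

25 days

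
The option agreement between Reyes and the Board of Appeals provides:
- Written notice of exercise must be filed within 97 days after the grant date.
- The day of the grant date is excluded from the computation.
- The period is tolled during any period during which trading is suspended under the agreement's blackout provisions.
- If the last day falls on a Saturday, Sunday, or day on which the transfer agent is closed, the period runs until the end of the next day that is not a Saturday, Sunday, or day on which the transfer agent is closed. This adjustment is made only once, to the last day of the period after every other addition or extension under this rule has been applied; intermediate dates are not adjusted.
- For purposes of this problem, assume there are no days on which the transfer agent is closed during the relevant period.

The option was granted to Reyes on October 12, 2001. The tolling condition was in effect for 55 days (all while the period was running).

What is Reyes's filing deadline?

97 days after October 12, 2001 is January 17, 2002.
Tolling adds 55 days: January 17, 2002 + 55 days = March 13, 2002.
March 13, 2002 is a Wednesday and not a day on which the transfer agent is closed, so no extension applies.

March 13, 2002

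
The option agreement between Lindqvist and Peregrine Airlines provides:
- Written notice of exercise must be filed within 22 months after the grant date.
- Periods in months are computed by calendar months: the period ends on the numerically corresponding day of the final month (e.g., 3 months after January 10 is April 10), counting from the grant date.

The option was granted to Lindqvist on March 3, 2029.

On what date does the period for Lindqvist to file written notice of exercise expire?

January 3, 2031

22 months after March 3, 2029 is January 3, 2031.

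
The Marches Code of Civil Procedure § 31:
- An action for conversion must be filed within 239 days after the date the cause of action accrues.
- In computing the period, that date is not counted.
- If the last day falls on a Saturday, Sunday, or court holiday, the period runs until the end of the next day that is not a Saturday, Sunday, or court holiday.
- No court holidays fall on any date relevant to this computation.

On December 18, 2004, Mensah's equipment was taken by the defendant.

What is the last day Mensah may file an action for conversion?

August 15, 2005

239 days after December 18, 2004 is August 14, 2005.
August 14, 2005 is Sunday. The next qualifying day is August 15, 2005.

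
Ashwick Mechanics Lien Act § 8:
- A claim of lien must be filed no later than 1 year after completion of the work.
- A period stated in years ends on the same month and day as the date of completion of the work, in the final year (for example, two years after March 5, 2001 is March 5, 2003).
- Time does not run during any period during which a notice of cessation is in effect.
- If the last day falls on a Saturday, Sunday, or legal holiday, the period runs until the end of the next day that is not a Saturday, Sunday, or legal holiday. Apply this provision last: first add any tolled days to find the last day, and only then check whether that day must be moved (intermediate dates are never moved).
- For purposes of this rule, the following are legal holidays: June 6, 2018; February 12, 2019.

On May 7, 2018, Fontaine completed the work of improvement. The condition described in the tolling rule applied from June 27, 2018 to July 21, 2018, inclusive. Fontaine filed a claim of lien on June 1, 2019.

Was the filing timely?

1 year after May 7, 2018 is May 7, 2019.
From June 27, 2018 through July 21, 2018 inclusive is 25 days; tolling adds 25 days: May 7, 2019 + 25 days = June 1, 2019.
June 1, 2019 is Saturday; June 2, 2019 is Sunday. The next qualifying day is June 3, 2019.
The deadline is June 3, 2019; the filing on June 1, 2019 is on or before that date.

Yes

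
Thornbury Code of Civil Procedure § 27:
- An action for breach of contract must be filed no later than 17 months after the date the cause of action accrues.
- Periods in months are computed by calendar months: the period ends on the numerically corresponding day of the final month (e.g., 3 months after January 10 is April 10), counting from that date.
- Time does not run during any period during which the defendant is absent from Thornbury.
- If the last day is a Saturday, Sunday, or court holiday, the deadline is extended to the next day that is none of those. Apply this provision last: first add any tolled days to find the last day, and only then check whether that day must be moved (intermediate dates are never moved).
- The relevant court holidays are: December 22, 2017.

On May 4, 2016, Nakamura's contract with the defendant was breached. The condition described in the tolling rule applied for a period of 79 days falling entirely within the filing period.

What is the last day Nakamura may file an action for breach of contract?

December 25, 2017

17 months after May 4, 2016 is October 4, 2017.
Tolling adds 79 days: October 4, 2017 + 79 days = December 22, 2017.
December 22, 2017 is a listed holiday; December 23, 2017 is Saturday; December 24, 2017 is Sunday. The next qualifying day is December 25, 2017.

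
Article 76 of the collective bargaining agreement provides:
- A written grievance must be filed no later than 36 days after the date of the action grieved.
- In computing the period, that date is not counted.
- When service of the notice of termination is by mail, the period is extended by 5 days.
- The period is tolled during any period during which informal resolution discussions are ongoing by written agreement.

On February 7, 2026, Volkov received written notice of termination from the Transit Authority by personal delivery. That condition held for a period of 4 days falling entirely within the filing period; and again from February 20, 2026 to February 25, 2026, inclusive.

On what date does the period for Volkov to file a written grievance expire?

36 days after February 7, 2026 is March 15, 2026.
Service was not by mail, so no mail extension applies.
Tolling adds 4 days: March 15, 2026 + 4 days = March 19, 2026.
From February 20, 2026 through February 25, 2026 inclusive is 6 days; tolling adds 6 days: March 19, 2026 + 6 days = March 25, 2026.

March 25, 2026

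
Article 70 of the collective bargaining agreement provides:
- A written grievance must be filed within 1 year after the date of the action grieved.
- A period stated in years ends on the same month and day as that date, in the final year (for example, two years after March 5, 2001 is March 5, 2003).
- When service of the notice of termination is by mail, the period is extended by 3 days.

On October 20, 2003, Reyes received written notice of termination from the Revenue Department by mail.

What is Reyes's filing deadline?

October 23, 2004

1 year after October 20, 2003 is October 20, 2004.
Service was by mail, adding 3 days: October 20, 2004 + 3 days = October 23, 2004.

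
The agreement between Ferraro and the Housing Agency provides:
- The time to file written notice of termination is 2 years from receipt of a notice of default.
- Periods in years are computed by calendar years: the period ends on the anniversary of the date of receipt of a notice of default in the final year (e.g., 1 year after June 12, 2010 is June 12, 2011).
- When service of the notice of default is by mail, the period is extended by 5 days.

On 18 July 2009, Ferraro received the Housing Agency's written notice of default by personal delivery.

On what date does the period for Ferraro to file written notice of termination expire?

2 years after 18 July 2009 is July 18, 2011.
Service was not by mail, so no mail extension applies.

July 18, 2011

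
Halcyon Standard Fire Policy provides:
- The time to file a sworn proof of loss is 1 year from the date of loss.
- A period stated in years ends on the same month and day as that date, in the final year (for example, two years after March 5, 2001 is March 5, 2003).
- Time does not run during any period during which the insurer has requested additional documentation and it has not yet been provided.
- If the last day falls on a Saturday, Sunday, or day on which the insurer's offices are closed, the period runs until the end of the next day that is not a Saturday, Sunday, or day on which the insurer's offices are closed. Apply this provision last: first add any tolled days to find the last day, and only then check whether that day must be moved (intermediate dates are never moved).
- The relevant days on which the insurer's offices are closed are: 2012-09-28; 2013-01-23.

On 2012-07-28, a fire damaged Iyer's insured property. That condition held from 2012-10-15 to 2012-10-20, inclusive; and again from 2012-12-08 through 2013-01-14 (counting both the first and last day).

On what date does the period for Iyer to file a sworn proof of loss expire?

1 year after 2012-07-28 is July 28, 2013.
From October 15, 2012 through October 20, 2012 inclusive is 6 days; tolling adds 6 days: July 28, 2013 + 6 days = August 3, 2013.
From December 8, 2012 through January 14, 2013 inclusive is 38 days; tolling adds 38 days: August 3, 2013 + 38 days = September 10, 2013.
September 10, 2013 is a Tuesday and not a day on which the insurer's offices are closed, so no extension applies.

September 10, 2013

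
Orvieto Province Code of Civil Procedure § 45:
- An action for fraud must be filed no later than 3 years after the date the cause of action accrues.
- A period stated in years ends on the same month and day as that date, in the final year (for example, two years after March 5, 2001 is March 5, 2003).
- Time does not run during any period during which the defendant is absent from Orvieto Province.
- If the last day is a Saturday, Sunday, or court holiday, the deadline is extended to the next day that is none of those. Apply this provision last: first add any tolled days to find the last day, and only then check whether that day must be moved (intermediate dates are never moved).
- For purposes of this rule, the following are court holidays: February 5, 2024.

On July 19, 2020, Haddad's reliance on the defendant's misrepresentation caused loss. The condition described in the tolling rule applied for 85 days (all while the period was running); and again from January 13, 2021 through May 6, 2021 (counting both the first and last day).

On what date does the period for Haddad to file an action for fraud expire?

February 6, 2024

3 years after July 19, 2020 is July 19, 2023.
Tolling adds 85 days: July 19, 2023 + 85 days = October 12, 2023.
From January 13, 2021 through May 6, 2021 inclusive is 114 days; tolling adds 114 days: October 12, 2023 + 114 days = February 3, 2024.
February 3, 2024 is Saturday; February 4, 2024 is Sunday; February 5, 2024 is a listed holiday. The next qualifying day is February 6, 2024.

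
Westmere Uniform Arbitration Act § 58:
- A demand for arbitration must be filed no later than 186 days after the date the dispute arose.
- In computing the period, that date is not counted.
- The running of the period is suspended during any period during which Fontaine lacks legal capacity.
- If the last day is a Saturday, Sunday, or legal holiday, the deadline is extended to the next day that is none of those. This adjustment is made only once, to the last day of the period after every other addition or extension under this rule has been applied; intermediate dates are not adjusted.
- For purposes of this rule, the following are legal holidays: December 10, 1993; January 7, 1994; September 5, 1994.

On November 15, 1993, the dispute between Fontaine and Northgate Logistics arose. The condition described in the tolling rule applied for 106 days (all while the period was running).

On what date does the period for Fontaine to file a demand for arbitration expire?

September 6, 1994

186 days after November 15, 1993 is May 20, 1994.
Tolling adds 106 days: May 20, 1994 + 106 days = September 3, 1994.
September 3, 1994 is Saturday; September 4, 1994 is Sunday; September 5, 1994 is a listed holiday. The next qualifying day is September 6, 1994.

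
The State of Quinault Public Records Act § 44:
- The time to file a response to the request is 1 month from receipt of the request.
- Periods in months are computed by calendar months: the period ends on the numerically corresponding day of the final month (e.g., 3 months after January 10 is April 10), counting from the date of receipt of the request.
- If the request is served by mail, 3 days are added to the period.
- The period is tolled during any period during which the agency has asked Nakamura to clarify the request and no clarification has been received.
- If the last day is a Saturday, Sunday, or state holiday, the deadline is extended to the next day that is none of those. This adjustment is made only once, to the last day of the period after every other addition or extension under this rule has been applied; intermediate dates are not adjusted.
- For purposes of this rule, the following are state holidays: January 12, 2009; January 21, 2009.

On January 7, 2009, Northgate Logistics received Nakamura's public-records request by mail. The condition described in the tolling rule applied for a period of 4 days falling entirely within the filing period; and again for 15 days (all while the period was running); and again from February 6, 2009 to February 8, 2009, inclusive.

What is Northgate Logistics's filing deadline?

March 4, 2009

1 month after January 7, 2009 is February 7, 2009.
Service was by mail, adding 3 days: February 7, 2009 + 3 days = February 10, 2009.
Tolling adds 4 days: February 10, 2009 + 4 days = February 14, 2009.
Tolling adds 15 days: February 14, 2009 + 15 days = March 1, 2009.
From February 6, 2009 through February 8, 2009 inclusive is 3 days; tolling adds 3 days: March 1, 2009 + 3 days = March 4, 2009.
March 4, 2009 is a Wednesday and not a state holiday, so no extension applies.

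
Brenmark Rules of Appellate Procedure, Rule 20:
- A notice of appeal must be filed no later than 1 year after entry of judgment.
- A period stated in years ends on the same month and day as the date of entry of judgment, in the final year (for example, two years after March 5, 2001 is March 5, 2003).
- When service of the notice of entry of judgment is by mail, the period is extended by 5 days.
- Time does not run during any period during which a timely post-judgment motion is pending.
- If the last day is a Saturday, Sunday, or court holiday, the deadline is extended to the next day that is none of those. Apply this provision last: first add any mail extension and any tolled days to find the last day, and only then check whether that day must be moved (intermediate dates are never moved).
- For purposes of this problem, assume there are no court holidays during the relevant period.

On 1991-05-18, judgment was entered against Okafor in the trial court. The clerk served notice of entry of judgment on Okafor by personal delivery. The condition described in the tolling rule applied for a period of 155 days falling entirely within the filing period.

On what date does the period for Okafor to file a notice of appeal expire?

October 20, 1992

1 year after 1991-05-18 is May 18, 1992.
Service was not by mail, so no mail extension applies.
Tolling adds 155 days: May 18, 1992 + 155 days = October 20, 1992.
October 20, 1992 is a Tuesday and not a court holiday, so no extension applies.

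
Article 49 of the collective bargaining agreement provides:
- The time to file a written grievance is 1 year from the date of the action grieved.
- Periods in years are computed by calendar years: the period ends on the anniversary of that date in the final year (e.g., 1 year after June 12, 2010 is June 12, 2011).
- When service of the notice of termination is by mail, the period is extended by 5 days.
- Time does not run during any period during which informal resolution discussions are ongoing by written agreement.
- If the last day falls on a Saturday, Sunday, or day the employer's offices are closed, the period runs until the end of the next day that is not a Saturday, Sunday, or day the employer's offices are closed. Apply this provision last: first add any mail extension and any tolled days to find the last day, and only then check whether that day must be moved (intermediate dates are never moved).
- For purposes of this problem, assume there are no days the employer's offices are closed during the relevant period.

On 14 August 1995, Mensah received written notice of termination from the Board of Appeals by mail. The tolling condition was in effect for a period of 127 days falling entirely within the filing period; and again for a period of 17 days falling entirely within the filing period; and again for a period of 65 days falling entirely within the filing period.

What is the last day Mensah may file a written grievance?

1 year after 14 August 1995 is August 14, 1996.
Service was by mail, adding 5 days: August 14, 1996 + 5 days = August 19, 1996.
Tolling adds 127 days: August 19, 1996 + 127 days = December 24, 1996.
Tolling adds 17 days: December 24, 1996 + 17 days = January 10, 1997.
Tolling adds 65 days: January 10, 1997 + 65 days = March 16, 1997.
March 16, 1997 is Sunday. The next qualifying day is March 17, 1997.

March 17, 1997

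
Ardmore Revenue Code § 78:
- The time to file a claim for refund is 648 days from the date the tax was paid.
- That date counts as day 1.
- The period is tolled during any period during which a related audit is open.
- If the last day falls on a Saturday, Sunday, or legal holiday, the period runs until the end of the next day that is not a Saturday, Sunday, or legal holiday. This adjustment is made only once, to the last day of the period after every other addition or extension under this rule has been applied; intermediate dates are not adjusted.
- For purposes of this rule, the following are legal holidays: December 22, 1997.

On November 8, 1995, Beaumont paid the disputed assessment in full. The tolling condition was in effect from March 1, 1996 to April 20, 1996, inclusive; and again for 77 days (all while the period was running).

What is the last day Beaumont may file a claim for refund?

Counting November 8, 1995 as day 1, day 648 is August 16, 1997.
From March 1, 1996 through April 20, 1996 inclusive is 51 days; tolling adds 51 days: August 16, 1997 + 51 days = October 6, 1997.
Tolling adds 77 days: October 6, 1997 + 77 days = December 22, 1997.
December 22, 1997 is a listed holiday. The next qualifying day is December 23, 1997.

December 23, 1997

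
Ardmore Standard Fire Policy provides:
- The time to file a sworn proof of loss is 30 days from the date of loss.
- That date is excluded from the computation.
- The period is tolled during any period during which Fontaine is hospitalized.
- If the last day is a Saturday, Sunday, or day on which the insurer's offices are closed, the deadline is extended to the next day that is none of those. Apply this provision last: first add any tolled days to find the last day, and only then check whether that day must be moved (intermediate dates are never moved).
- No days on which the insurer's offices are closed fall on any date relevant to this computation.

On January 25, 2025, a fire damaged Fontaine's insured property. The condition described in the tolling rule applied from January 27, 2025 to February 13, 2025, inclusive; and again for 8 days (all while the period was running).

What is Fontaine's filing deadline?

March 24, 2025

30 days after January 25, 2025 is February 24, 2025.
From January 27, 2025 through February 13, 2025 inclusive is 18 days; tolling adds 18 days: February 24, 2025 + 18 days = March 14, 2025.
Tolling adds 8 days: March 14, 2025 + 8 days = March 22, 2025.
March 22, 2025 is Saturday; March 23, 2025 is Sunday. The next qualifying day is March 24, 2025.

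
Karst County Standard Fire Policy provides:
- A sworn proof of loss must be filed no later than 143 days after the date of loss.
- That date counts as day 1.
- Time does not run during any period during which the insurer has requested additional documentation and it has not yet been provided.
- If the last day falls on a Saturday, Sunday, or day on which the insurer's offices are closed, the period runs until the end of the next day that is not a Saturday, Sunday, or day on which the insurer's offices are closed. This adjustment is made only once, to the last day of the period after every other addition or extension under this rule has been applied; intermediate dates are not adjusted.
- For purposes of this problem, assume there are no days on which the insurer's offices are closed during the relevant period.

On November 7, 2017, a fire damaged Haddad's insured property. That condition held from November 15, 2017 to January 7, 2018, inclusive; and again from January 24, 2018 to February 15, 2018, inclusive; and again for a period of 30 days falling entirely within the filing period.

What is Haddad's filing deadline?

Counting November 7, 2017 as day 1, day 143 is March 29, 2018.
From November 15, 2017 through January 7, 2018 inclusive is 54 days; tolling adds 54 days: March 29, 2018 + 54 days = May 22, 2018.
From January 24, 2018 through February 15, 2018 inclusive is 23 days; tolling adds 23 days: May 22, 2018 + 23 days = June 14, 2018.
Tolling adds 30 days: June 14, 2018 + 30 days = July 14, 2018.
July 14, 2018 is Saturday; July 15, 2018 is Sunday. The next qualifying day is July 16, 2018.

July 16, 2018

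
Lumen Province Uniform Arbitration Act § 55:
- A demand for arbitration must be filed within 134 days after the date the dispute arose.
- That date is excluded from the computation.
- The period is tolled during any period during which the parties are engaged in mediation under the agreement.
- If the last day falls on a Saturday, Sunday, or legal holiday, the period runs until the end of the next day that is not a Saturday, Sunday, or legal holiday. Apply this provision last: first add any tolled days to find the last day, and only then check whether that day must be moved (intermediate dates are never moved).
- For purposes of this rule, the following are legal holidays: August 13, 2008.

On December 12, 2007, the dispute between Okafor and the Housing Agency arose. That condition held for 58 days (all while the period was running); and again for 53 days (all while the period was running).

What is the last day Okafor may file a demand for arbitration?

August 14, 2008

134 days after December 12, 2007 is April 24, 2008.
Tolling adds 58 days: April 24, 2008 + 58 days = June 21, 2008.
Tolling adds 53 days: June 21, 2008 + 53 days = August 13, 2008.
August 13, 2008 is a listed holiday. The next qualifying day is August 14, 2008.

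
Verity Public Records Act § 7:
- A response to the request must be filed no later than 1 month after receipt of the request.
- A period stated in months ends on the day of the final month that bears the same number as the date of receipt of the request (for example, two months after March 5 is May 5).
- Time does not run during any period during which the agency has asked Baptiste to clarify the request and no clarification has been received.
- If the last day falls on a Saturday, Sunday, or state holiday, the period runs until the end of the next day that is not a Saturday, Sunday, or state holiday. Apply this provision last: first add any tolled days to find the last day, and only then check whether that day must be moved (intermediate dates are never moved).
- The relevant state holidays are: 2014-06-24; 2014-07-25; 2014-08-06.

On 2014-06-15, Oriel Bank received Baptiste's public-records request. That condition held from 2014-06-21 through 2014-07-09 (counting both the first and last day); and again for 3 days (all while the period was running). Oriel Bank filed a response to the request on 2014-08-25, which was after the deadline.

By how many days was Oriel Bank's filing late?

18 days

1 month after 2014-06-15 is July 15, 2014.
From June 21, 2014 through July 9, 2014 inclusive is 19 days; tolling adds 19 days: July 15, 2014 + 19 days = August 3, 2014.
Tolling adds 3 days: August 3, 2014 + 3 days = August 6, 2014.
August 6, 2014 is a listed holiday. The next qualifying day is August 7, 2014.
The deadline is August 7, 2014; from August 7, 2014 to August 25, 2014 is 18 days.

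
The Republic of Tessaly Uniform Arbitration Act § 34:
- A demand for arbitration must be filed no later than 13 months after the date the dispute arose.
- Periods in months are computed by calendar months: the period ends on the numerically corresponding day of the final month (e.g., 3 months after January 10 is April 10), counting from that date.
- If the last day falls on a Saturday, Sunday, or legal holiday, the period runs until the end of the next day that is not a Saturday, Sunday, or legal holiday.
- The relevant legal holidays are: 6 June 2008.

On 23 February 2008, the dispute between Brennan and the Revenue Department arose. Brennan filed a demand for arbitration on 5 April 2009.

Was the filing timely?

No

13 months after 23 February 2008 is March 23, 2009.
March 23, 2009 is a Monday and not a legal holiday, so no extension applies.
The deadline is March 23, 2009; the filing on April 5, 2009 is after that date.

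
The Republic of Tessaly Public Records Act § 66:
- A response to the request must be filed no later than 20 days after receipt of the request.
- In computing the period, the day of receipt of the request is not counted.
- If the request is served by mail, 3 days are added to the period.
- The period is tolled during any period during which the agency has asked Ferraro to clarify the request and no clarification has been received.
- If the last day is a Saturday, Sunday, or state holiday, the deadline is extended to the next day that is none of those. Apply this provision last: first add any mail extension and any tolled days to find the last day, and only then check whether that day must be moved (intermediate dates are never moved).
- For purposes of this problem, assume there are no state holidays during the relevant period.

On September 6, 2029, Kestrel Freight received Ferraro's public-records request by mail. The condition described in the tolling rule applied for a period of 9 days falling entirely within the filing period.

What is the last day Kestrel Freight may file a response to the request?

October 8, 2029

20 days after September 6, 2029 is September 26, 2029.
Service was by mail, adding 3 days: September 26, 2029 + 3 days = September 29, 2029.
Tolling adds 9 days: September 29, 2029 + 9 days = October 8, 2029.
October 8, 2029 is a Monday and not a state holiday, so no extension applies.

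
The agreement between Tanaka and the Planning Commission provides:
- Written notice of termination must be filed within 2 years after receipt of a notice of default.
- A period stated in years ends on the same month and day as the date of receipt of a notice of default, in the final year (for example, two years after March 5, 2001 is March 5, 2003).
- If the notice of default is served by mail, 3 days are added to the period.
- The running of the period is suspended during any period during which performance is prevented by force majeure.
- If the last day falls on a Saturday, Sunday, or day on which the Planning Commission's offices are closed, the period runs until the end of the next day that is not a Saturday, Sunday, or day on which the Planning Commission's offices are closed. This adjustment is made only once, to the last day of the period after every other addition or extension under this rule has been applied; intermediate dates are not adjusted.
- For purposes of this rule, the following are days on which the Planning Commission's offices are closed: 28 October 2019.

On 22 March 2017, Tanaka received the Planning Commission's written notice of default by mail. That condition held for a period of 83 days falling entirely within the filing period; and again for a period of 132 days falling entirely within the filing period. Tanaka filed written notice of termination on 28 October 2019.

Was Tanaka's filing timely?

Yes

2 years after 22 March 2017 is March 22, 2019.
Service was by mail, adding 3 days: March 22, 2019 + 3 days = March 25, 2019.
Tolling adds 83 days: March 25, 2019 + 83 days = June 16, 2019.
Tolling adds 132 days: June 16, 2019 + 132 days = October 26, 2019.
October 26, 2019 is Saturday; October 27, 2019 is Sunday; October 28, 2019 is a listed holiday. The next qualifying day is October 29, 2019.
The deadline is October 29, 2019; the filing on October 28, 2019 is on or before that date.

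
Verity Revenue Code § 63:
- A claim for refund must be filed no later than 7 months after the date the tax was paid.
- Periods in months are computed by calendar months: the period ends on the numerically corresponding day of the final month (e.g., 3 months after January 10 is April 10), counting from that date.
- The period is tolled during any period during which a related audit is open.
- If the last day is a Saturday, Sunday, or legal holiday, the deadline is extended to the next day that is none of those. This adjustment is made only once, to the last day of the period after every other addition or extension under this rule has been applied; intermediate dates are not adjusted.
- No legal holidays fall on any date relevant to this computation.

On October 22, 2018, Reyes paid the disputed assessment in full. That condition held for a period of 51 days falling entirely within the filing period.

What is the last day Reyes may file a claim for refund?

7 months after October 22, 2018 is May 22, 2019.
Tolling adds 51 days: May 22, 2019 + 51 days = July 12, 2019.
July 12, 2019 is a Friday and not a legal holiday, so no extension applies.

July 12, 2019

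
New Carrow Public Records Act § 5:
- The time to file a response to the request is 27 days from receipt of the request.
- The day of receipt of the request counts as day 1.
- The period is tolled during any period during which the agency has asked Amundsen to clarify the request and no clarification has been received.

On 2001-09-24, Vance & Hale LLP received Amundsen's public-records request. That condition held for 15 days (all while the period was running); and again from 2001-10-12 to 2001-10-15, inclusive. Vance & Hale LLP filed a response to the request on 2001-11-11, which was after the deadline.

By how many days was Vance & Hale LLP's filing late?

Counting 2001-09-24 as day 1, day 27 is October 20, 2001.
Tolling adds 15 days: October 20, 2001 + 15 days = November 4, 2001.
From October 12, 2001 through October 15, 2001 inclusive is 4 days; tolling adds 4 days: November 4, 2001 + 4 days = November 8, 2001.
The deadline is November 8, 2001; from November 8, 2001 to November 11, 2001 is 3 days.

3 days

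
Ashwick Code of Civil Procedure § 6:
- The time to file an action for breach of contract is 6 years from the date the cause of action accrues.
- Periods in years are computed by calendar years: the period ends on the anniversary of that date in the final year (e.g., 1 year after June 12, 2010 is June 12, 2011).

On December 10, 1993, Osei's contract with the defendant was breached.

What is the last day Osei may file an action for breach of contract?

December 10, 1999

6 years after December 10, 1993 is December 10, 1999.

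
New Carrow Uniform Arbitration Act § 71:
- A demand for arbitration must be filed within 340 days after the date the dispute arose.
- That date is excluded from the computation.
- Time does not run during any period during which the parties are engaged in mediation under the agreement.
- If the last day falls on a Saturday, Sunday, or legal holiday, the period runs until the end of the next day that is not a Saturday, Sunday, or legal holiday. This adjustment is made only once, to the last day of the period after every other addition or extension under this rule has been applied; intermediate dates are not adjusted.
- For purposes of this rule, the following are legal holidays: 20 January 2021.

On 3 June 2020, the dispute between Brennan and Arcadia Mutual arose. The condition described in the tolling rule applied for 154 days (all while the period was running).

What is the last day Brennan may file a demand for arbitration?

340 days after 3 June 2020 is May 9, 2021.
Tolling adds 154 days: May 9, 2021 + 154 days = October 10, 2021.
October 10, 2021 is Sunday. The next qualifying day is October 11, 2021.

October 11, 2021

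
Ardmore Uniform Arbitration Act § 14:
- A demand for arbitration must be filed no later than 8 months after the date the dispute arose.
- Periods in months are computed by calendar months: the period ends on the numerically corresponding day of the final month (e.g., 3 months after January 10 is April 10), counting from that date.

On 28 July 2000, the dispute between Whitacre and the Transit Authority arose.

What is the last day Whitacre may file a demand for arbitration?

8 months after 28 July 2000 is March 28, 2001.

March 28, 2001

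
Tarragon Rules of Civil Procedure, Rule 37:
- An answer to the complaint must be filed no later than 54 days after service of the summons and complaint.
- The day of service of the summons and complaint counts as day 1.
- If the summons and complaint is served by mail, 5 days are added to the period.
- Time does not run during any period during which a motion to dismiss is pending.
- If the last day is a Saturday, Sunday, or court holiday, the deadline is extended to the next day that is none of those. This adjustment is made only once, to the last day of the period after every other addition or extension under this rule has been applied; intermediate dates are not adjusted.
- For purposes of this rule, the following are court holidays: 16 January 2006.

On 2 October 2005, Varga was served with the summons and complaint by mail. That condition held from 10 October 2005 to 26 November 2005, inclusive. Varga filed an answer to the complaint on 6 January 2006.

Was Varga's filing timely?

Yes

Counting 2 October 2005 as day 1, day 54 is November 24, 2005.
Service was by mail, adding 5 days: November 24, 2005 + 5 days = November 29, 2005.
From October 10, 2005 through November 26, 2005 inclusive is 48 days; tolling adds 48 days: November 29, 2005 + 48 days = January 16, 2006.
January 16, 2006 is a listed holiday. The next qualifying day is January 17, 2006.
The deadline is January 17, 2006; the filing on January 6, 2006 is on or before that date.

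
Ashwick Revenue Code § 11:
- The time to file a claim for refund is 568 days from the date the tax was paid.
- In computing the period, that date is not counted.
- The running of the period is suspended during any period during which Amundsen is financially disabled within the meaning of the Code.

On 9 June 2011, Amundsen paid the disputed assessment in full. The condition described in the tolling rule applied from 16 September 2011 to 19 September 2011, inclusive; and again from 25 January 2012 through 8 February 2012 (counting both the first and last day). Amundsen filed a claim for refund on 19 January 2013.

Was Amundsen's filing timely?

568 days after 9 June 2011 is December 28, 2012.
From September 16, 2011 through September 19, 2011 inclusive is 4 days; tolling adds 4 days: December 28, 2012 + 4 days = January 1, 2013.
From January 25, 2012 through February 8, 2012 inclusive is 15 days; tolling adds 15 days: January 1, 2013 + 15 days = January 16, 2013.
The deadline is January 16, 2013; the filing on January 19, 2013 is after that date.

No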